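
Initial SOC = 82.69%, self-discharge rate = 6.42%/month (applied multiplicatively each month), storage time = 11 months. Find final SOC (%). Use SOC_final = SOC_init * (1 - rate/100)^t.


decay = (1 - 6.42/100)^11 = 0.48196
SOC_final = 82.69 * 0.48196 = 39.85%

39.85%


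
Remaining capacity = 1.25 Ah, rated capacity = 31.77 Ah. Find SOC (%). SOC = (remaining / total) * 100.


SOC% = 1.25 / 31.77 * 100 = 3.935%

3.935%


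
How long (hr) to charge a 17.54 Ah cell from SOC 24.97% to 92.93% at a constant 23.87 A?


delta_Ah = 17.54 * (92.93 - 24.97) / 100 = 11.92 Ah
t = delta_Ah / I = 11.92 / 23.87 = 0.4994 hr

0.4994 hr


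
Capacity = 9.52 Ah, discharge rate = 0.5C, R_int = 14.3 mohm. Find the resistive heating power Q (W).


Convert: R = 14.3 mohm = 0.0143 ohm
Step 1: I = C_rate * capacity = 0.5 * 9.52 = 4.76 A
Step 2: Q = I^2 * R = 4.76^2 * 0.0143 = 22.658 * 0.0143 = 0.3240 W

0.3240 W


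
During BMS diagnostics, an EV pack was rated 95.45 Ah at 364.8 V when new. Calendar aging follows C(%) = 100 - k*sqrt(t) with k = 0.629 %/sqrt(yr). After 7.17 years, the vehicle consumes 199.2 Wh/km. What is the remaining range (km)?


Step 1: capacity retention = 100 - 0.629 * sqrt(7.17) = 100 - 0.629 * 2.6777 = 98.316%
Step 2: C_now = 95.45 * 98.316/100 = 93.843 Ah
Step 3: E_pack = V * C_now = 364.8 * 93.843 = 34234 Wh
Step 4: range = E_pack / consumption = 34234 / 199.2 = 171.9 km

171.9 km


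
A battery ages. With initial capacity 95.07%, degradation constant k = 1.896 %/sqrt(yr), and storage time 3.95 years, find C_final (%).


Step 1: sqrt(3.95 yr) = 1.9875
Step 2: drop = 1.896 * 1.9875 = 3.7683
Step 3: C_final = 95.07 - 3.7683 = 91.30%

91.30%


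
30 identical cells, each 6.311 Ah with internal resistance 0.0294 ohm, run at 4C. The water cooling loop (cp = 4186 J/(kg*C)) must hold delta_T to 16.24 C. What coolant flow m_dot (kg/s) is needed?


Step 1: I = 4 * 6.311 = 25.244 A
Step 2: Q_cell = I^2 * R = 25.244^2 * 0.0294 = 18.735 W
Step 3: Q_total = 30 * 18.735 = 562.05 W
Step 4: m_dot = Q_total / (cp * dT) = 562.05 / (4186 * 16.24) = 0.008268 kg/s

0.008268 kg/s


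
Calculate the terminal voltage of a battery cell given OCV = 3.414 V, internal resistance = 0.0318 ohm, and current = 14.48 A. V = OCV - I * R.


IR drop = 14.48 * 0.0318 = 0.46046 V
V = 3.414 - 0.46046 = 2.954 V

2.954 V


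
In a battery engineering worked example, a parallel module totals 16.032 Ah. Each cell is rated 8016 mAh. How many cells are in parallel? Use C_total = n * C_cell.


Convert: C_cell = 8016 mAh = 8.016 Ah
n = C_total / C_cell = 16.032 / 8.016 = 2

2


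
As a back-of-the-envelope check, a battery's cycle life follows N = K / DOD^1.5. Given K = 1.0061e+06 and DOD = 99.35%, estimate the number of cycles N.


Step 1: DOD^1.5 = 99.35^1.5 = 990.27
Step 2: N = 1.0061e+06 / 990.27 = 1016 cycles

1016 cycles


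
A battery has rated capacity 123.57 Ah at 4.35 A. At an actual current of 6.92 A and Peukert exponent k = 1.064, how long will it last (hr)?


t_rated = C / I_rated = 123.57 / 4.35 = 28.407 hr
(I_rated/I)^k = (0.62861)^1.064 = 0.61021
t = t_rated * (I_rated/I)^k = 28.407 * 0.61021 = 17.33 hr

17.33 hr


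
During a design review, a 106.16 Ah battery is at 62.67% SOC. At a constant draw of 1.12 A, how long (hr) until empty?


Step 1: remaining = SOC/100 * C_total = 62.67/100 * 106.16 = 66.53 Ah
Step 2: t = remaining / I = 66.53 / 1.12 = 59.40 hr

59.40 hr


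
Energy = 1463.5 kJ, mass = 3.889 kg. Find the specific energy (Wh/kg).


Convert: E = 1463.5 kJ = 406.53 Wh
ED = E / m = 406.53 / 3.889 = 104.5 Wh/kg

104.5 Wh/kg


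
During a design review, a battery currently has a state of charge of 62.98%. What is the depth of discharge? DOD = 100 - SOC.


DOD = 100 - SOC = 100 - 62.98 = 37.02%

37.02%


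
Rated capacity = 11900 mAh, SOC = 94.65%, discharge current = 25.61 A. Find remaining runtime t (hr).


Convert: C_total = 11900 mAh = 11.9 Ah
Step 1: remaining = SOC/100 * C_total = 94.65/100 * 11.9 = 11.263 Ah
Step 2: t = remaining / I = 11.263 / 25.61 = 0.4398 hr

0.4398 hr


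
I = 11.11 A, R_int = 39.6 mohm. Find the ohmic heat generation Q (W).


Convert: R = 39.6 mohm = 0.0396 ohm
I^2 = 123.43
Q = 123.43 * 0.0396 = 4.888 W

4.888 W


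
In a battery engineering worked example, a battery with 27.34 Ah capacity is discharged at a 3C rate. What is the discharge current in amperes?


I = C_rate * capacity = 3 * 27.34 = 82.02 A

82.02 A


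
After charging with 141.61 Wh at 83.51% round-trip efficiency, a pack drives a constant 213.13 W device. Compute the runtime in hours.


Step 1: E_discharge = eta/100 * E_charge = 83.51/100 * 141.61 = 118.26 Wh
Step 2: t = E_discharge / P = 118.26 / 213.13 = 0.5549 hr

0.5549 hr


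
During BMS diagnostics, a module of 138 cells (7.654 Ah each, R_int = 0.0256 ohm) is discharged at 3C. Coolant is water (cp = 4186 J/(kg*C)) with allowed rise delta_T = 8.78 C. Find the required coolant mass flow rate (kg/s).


Step 1: I = 3 * 7.654 = 22.962 A
Step 2: Q_cell = I^2 * R = 22.962^2 * 0.0256 = 13.498 W
Step 3: Q_total = 138 * 13.498 = 1862.7 W
Step 4: m_dot = Q_total / (cp * dT) = 1862.7 / (4186 * 8.78) = 0.05068 kg/s

0.05068 kg/s


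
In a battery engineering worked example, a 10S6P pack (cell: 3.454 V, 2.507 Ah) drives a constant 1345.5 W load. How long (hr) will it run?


Step 1: E_pack = Ns * V_cell * Np * C_cell = 10 * 3.454 * 6 * 2.507 = 519.55 Wh
Step 2: t = E_pack / P = 519.55 / 1345.5 = 0.3861 hr

0.3861 hr


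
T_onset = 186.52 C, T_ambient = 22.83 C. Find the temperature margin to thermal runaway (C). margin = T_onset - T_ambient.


margin = T_onset - T_ambient = 186.52 - 22.83 = 163.69 C

163.69 C


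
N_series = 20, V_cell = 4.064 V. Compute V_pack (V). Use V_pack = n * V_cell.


V_pack = n * V_cell = 20 * 4.064 = 81.28 V

81.28 V


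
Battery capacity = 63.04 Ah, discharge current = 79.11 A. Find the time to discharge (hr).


Runtime = 63.04 Ah / 79.11 A = 0.7969 hr

0.7969 hr


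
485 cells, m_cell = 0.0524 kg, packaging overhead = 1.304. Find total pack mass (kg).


m_pack = n * m_cell * overhead = 485 * 0.0524 * 1.304 = 33.14 kg

33.14 kg


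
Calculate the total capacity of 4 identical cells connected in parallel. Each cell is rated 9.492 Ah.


Parallel capacities add: 4 * 9.492 Ah = 37.968 Ah

37.968 Ah


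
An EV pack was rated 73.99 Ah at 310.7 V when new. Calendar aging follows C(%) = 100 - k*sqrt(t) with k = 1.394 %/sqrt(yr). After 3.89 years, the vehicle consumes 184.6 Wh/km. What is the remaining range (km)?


Step 1: capacity retention = 100 - 1.394 * sqrt(3.89) = 100 - 1.394 * 1.9723 = 97.251%
Step 2: C_now = 73.99 * 97.251/100 = 71.956 Ah
Step 3: E_pack = V * C_now = 310.7 * 71.956 = 22357 Wh
Step 4: range = E_pack / consumption = 22357 / 184.6 = 121.1 km

121.1 km


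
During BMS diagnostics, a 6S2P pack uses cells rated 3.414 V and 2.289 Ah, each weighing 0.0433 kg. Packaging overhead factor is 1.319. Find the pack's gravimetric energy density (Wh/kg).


Step 1: V_pack = 6 * 3.414 = 20.484 V
Step 2: C_pack = 2 * 2.289 = 4.578 Ah
Step 3: E_pack = V_pack * C_pack = 20.484 * 4.578 = 93.776 Wh
Step 4: m_pack = 6 * 2 * 0.0433 * 1.319 = 0.68535 kg
Step 5: ED = E_pack / m_pack = 93.776 / 0.68535 = 136.8 Wh/kg

136.8 Wh/kg


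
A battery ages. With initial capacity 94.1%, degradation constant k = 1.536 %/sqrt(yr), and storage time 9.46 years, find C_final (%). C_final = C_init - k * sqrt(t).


sqrt(t) = sqrt(9.46) = 3.0757
C_final = 94.1 - 1.536 * 3.0757 = 89.38%

89.38%


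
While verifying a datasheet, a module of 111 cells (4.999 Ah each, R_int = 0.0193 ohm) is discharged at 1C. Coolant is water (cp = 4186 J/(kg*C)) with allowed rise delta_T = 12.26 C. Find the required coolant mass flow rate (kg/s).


Step 1: I = 1 * 4.999 = 4.999 A
Step 2: Q_cell = I^2 * R = 4.999^2 * 0.0193 = 0.48231 W
Step 3: Q_total = 111 * 0.48231 = 53.536 W
Step 4: m_dot = Q_total / (cp * dT) = 53.536 / (4186 * 12.26) = 0.001043 kg/s

0.001043 kg/s


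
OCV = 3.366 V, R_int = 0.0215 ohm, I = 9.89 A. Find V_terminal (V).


IR drop = 9.89 * 0.0215 = 0.21264 V
V = 3.366 - 0.21264 = 3.153 V

3.153 V


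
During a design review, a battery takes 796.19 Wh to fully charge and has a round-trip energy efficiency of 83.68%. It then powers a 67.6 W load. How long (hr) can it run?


Step 1: E_discharge = eta/100 * E_charge = 83.68/100 * 796.19 = 666.25 Wh
Step 2: t = E_discharge / P = 666.25 / 67.6 = 9.856 hr

9.856 hr


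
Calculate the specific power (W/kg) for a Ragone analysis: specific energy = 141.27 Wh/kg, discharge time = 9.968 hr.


P_specific = E / t = 141.27 / 9.968 = 14.17 W/kg

14.17 W/kg


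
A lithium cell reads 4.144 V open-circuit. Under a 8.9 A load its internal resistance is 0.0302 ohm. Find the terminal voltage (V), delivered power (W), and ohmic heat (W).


Step 1: V_terminal = OCV - I*R = 4.144 - 8.9 * 0.0302 = 3.8752 V
Step 2: P_out = V_terminal * I = 3.8752 * 8.9 = 34.49 W
Step 3: Q = I^2 * R = 8.9^2 * 0.0302 = 2.392 W

V=3.8752 V, P=34.49 W, Q=2.392 W


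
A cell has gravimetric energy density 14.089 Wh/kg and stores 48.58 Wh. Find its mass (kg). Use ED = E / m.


m = E / ED = 48.58 / 14.089 = 3.448 kg

3.448 kg


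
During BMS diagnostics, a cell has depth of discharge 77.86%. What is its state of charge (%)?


SOC = 100 - DOD = 100 - 77.86 = 22.14%

22.14%


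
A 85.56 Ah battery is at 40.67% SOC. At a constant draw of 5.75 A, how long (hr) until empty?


Step 1: remaining = SOC/100 * C_total = 40.67/100 * 85.56 = 34.797 Ah
Step 2: t = remaining / I = 34.797 / 5.75 = 6.052 hr

6.052 hr


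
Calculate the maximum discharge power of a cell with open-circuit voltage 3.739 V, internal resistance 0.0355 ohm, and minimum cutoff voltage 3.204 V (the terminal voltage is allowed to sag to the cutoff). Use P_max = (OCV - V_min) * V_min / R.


P_max = (OCV - V_min) * V_min / R = (3.739 - 3.204) * 3.204 / 0.0355 = 0.535 * 3.204 / 0.0355 = 48.29 W

48.29 W


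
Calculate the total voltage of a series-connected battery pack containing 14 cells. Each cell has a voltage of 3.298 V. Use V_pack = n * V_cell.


With 14 cells in series at 3.298 V each, V_pack = 46.172 V

46.172 V


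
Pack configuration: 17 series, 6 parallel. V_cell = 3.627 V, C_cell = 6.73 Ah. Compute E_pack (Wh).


E = Ns * Vcell * Np * Ccell = 17 * 3.627 * 6 * 6.73 = 2490 Wh

2490 Wh


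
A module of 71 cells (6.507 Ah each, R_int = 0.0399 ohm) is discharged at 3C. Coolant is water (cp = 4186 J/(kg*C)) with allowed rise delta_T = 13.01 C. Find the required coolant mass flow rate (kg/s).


Step 1: I = 3 * 6.507 = 19.521 A
Step 2: Q_cell = I^2 * R = 19.521^2 * 0.0399 = 15.205 W
Step 3: Q_total = 71 * 15.205 = 1079.6 W
Step 4: m_dot = Q_total / (cp * dT) = 1079.6 / (4186 * 13.01) = 0.01982 kg/s

0.01982 kg/s


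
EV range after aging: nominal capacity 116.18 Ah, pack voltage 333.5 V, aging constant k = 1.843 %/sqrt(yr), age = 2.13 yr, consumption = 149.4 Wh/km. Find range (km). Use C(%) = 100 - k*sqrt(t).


Step 1: capacity retention = 100 - 1.843 * sqrt(2.13) = 100 - 1.843 * 1.4595 = 97.31%
Step 2: C_now = 116.18 * 97.31/100 = 113.05 Ah
Step 3: E_pack = V * C_now = 333.5 * 113.05 = 37702 Wh
Step 4: range = E_pack / consumption = 37702 / 149.4 = 252.4 km

252.4 km


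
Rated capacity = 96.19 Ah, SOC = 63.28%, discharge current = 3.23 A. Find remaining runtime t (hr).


Step 1: remaining = SOC/100 * C_total = 63.28/100 * 96.19 = 60.869 Ah
Step 2: t = remaining / I = 60.869 / 3.23 = 18.84 hr

18.84 hr


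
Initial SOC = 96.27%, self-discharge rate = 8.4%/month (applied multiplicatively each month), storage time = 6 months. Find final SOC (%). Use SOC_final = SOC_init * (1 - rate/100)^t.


decay = (1 - 8.4/100)^6 = 0.59071
SOC_final = 96.27 * 0.59071 = 56.87%

56.87%


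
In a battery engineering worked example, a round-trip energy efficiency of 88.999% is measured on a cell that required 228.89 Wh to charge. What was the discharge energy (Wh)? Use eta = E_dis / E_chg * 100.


E_dis = eta/100 * E_chg = 88.999/100 * 228.89 = 203.7 Wh

203.7 Wh


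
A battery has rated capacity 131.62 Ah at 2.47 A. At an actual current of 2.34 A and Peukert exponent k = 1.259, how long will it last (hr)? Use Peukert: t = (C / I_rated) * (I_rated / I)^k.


Step 1: t_rated = C / I_rated = 131.62 / 2.47 = 53.287 hr
Step 2: ratio = 2.47 / 2.34 = 1.0556
Step 3: ratio^k = 1.0556^1.259 = 1.0705
Step 4: t = t_rated * ratio^k = 53.287 * 1.0705 = 57.04 hr

57.04 hr


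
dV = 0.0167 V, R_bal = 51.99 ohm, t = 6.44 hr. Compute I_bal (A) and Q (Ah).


First, Ohm's law: I_bal = 0.0167 V / 51.99 ohm = 3.2122e-04 A
Then Q = I * t = 3.2122e-04 A * 6.44 hr = 0.002069 Ah

I=3.2122e-04 A, Q=0.002069 Ah


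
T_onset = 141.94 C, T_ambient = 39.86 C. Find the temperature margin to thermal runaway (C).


margin = T_onset - T_ambient = 141.94 - 39.86 = 102.08 C

102.08 C


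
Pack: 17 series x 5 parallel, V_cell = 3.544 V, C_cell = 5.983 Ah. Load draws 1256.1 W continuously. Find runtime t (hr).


Step 1: E_pack = Ns * V_cell * Np * C_cell = 17 * 3.544 * 5 * 5.983 = 1802.3 Wh
Step 2: t = E_pack / P = 1802.3 / 1256.1 = 1.435 hr

1.435 hr


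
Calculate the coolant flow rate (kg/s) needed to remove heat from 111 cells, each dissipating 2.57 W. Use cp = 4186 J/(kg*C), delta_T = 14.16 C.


Step 1: Total heat Q = 111 * 2.57 W = 285.27 W
Step 2: denom = cp * dT = 4186 * 14.16 = 59274
Step 3: m_dot = 285.27 / 59274 = 0.004813 kg/s

0.004813 kg/s


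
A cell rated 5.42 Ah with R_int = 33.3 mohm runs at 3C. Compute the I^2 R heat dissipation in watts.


Convert: R = 33.3 mohm = 0.0333 ohm
Step 1: I = C_rate * capacity = 3 * 5.42 = 16.26 A
Step 2: Q = I^2 * R = 16.26^2 * 0.0333 = 264.39 * 0.0333 = 8.804 W

8.804 W


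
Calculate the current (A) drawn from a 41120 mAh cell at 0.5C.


Convert: capacity = 41120 mAh = 41.12 Ah
At 0.5C: I = 0.5 * 41.12 Ah = 20.56 A

20.56 A


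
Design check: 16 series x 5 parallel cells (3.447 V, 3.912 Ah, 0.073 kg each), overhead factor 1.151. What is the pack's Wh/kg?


Step 1: V_pack = 16 * 3.447 = 55.152 V
Step 2: C_pack = 5 * 3.912 = 19.56 Ah
Step 3: E_pack = V_pack * C_pack = 55.152 * 19.56 = 1078.8 Wh
Step 4: m_pack = 16 * 5 * 0.073 * 1.151 = 6.7218 kg
Step 5: ED = E_pack / m_pack = 1078.8 / 6.7218 = 160.5 Wh/kg

160.5 Wh/kg


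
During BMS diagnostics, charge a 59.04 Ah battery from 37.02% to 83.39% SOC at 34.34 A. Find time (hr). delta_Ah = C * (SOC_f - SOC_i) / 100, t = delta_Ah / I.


delta_Ah = 59.04 * (83.39 - 37.02) / 100 = 27.377 Ah
t = delta_Ah / I = 27.377 / 34.34 = 0.7972 hr

0.7972 hr


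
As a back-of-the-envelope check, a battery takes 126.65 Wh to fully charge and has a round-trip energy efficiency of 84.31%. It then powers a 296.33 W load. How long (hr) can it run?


Step 1: E_discharge = eta/100 * E_charge = 84.31/100 * 126.65 = 106.78 Wh
Step 2: t = E_discharge / P = 106.78 / 296.33 = 0.3603 hr

0.3603 hr


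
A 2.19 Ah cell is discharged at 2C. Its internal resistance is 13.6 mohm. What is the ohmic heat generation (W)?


Convert: R = 13.6 mohm = 0.0136 ohm
Step 1: I = C_rate * capacity = 2 * 2.19 = 4.38 A
Step 2: Q = I^2 * R = 4.38^2 * 0.0136 = 19.184 * 0.0136 = 0.2609 W

0.2609 W


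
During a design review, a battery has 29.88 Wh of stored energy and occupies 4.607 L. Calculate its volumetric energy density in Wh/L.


Volumetric ED = 29.88 Wh / 4.607 L = 6.486 Wh/L

6.486 Wh/L


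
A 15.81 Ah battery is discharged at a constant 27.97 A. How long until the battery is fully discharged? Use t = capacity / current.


Runtime = 15.81 Ah / 27.97 A = 0.5652 hr

0.5652 hr


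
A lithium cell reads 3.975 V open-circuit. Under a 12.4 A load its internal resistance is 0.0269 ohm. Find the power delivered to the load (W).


Step 1: V_terminal = OCV - I*R = 3.975 - 12.4 * 0.0269 = 3.6414 V
Step 2: P_out = V_terminal * I = 3.6414 * 12.4 = 45.15 W

45.15 W


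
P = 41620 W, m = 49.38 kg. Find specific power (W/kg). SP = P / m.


Specific power = 41620 W / 49.38 kg = 842.9 W/kg

842.9 W/kg


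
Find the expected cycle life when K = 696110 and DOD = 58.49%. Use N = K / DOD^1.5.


DOD^1.5 = 447.32
N = K / DOD^1.5 = 696110 / 447.32 = 1556

1556 cycles


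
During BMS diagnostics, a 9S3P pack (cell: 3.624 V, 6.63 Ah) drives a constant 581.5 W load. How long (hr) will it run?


Step 1: E_pack = Ns * V_cell * Np * C_cell = 9 * 3.624 * 3 * 6.63 = 648.73 Wh
Step 2: t = E_pack / P = 648.73 / 581.5 = 1.116 hr

1.116 hr


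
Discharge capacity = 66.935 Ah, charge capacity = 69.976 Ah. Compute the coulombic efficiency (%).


eta_c = Q_dis / Q_chg * 100 = 66.935 / 69.976 * 100 = 95.65%

95.65%


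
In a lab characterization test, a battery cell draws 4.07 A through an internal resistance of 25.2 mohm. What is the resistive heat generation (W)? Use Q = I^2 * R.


Convert: R = 25.2 mohm = 0.0252 ohm
I^2 = 16.565
Q = 16.565 * 0.0252 = 0.4174 W

0.4174 W


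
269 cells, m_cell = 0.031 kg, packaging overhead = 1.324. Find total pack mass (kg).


m_pack = n * m_cell * overhead = 269 * 0.031 * 1.324 = 11.04 kg

11.04 kg


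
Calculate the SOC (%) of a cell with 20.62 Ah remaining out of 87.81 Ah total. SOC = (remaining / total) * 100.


SOC = (remaining / total) * 100 = (20.62 / 87.81) * 100 = 23.48%

23.48%


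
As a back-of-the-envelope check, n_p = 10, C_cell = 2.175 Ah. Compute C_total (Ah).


C_total = 10 * 2.175 = 21.75 Ah

21.75 Ah


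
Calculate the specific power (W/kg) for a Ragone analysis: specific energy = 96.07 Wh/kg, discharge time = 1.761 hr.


Specific power = 96.07 Wh/kg / 1.761 hr = 54.55 W/kg

54.55 W/kg


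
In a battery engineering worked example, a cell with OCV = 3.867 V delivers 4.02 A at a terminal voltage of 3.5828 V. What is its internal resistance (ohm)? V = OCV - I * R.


R = (OCV - V) / I = (3.867 - 3.5828) / 4.02 = 0.07070 ohm

0.07070 ohm


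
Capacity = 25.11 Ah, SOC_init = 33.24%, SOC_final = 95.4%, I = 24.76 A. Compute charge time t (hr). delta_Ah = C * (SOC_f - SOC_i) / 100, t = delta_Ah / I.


delta_Ah = 25.11 * (95.4 - 33.24) / 100 = 15.608 Ah
t = delta_Ah / I = 15.608 / 24.76 = 0.6304 hr

0.6304 hr


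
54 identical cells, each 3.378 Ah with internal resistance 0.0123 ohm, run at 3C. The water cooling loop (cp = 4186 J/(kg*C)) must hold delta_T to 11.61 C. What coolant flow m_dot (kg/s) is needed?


Step 1: I = 3 * 3.378 = 10.134 A
Step 2: Q_cell = I^2 * R = 10.134^2 * 0.0123 = 1.2632 W
Step 3: Q_total = 54 * 1.2632 = 68.213 W
Step 4: m_dot = Q_total / (cp * dT) = 68.213 / (4186 * 11.61) = 0.001404 kg/s

0.001404 kg/s


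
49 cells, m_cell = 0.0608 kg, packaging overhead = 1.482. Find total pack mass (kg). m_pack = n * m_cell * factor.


Cell mass sum = 49 * 0.0608 = 2.9792 kg
With overhead 1.482: m_pack = 2.9792 * 1.482 = 4.415 kg

4.415 kg


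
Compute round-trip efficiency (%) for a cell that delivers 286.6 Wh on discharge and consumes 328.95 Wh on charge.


Round-trip efficiency = 286.6/328.95 * 100% = 87.13%

87.13%


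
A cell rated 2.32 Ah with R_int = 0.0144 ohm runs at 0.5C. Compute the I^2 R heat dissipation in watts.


Step 1: I = C_rate * capacity = 0.5 * 2.32 = 1.16 A
Step 2: Q = I^2 * R = 1.16^2 * 0.0144 = 1.3456 * 0.0144 = 0.01938 W

0.01938 W


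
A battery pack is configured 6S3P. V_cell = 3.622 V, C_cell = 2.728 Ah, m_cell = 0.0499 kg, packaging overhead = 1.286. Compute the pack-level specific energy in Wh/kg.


Step 1: V_pack = 6 * 3.622 = 21.732 V
Step 2: C_pack = 3 * 2.728 = 8.184 Ah
Step 3: E_pack = V_pack * C_pack = 21.732 * 8.184 = 177.85 Wh
Step 4: m_pack = 6 * 3 * 0.0499 * 1.286 = 1.1551 kg
Step 5: ED = E_pack / m_pack = 177.85 / 1.1551 = 154.0 Wh/kg

154.0 Wh/kg


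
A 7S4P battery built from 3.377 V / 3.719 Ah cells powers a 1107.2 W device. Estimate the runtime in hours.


Step 1: E_pack = Ns * V_cell * Np * C_cell = 7 * 3.377 * 4 * 3.719 = 351.65 Wh
Step 2: t = E_pack / P = 351.65 / 1107.2 = 0.3176 hr

0.3176 hr


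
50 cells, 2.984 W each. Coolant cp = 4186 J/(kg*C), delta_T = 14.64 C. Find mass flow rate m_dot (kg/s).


Step 1: Total heat Q = 50 * 2.984 W = 149.2 W
Step 2: denom = cp * dT = 4186 * 14.64 = 61283
Step 3: m_dot = 149.2 / 61283 = 0.002435 kg/s

0.002435 kg/s


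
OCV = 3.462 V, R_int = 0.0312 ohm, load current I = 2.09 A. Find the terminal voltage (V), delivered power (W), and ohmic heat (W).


Step 1: V_terminal = OCV - I*R = 3.462 - 2.09 * 0.0312 = 3.3968 V
Step 2: P_out = V_terminal * I = 3.3968 * 2.09 = 7.099 W
Step 3: Q = I^2 * R = 2.09^2 * 0.0312 = 0.1363 W

V=3.3968 V, P=7.099 W, Q=0.1363 W


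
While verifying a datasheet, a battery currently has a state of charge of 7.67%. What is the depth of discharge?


Complement of SOC: DOD = 100% - 7.67% = 92.33%

92.33%


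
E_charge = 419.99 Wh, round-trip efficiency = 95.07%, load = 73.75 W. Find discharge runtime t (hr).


Step 1: E_discharge = eta/100 * E_charge = 95.07/100 * 419.99 = 399.28 Wh
Step 2: t = E_discharge / P = 399.28 / 73.75 = 5.414 hr

5.414 hr


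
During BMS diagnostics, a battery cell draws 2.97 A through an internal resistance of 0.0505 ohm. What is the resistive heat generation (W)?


I^2 = 8.8209
Q = 8.8209 * 0.0505 = 0.4455 W

0.4455 W


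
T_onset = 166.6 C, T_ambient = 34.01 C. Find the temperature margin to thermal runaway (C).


Safety margin = 166.6 C - 34.01 C = 132.59 C

132.59 C


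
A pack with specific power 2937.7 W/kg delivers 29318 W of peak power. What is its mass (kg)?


m = P / SP = 29318 / 2937.7 = 9.980 kg

9.980 kg


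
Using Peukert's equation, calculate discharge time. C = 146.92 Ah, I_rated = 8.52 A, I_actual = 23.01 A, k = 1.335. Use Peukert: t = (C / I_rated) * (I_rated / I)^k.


Step 1: t_rated = C / I_rated = 146.92 / 8.52 = 17.244 hr
Step 2: ratio = 8.52 / 23.01 = 0.37027
Step 3: ratio^k = 0.37027^1.335 = 0.26544
Step 4: t = t_rated * ratio^k = 17.244 * 0.26544 = 4.577 hr

4.577 hr


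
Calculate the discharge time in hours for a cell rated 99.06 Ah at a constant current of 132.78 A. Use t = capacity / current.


Runtime = 99.06 Ah / 132.78 A = 0.7460 hr

0.7460 hr


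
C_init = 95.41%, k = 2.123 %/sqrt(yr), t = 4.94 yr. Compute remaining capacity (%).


Step 1: sqrt(4.94 yr) = 2.2226
Step 2: drop = 2.123 * 2.2226 = 4.7186
Step 3: C_final = 95.41 - 4.7186 = 90.69%

90.69%


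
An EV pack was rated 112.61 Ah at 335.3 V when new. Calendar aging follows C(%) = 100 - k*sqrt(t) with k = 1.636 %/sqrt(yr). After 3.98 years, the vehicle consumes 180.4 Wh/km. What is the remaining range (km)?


Step 1: capacity retention = 100 - 1.636 * sqrt(3.98) = 100 - 1.636 * 1.995 = 96.736%
Step 2: C_now = 112.61 * 96.736/100 = 108.93 Ah
Step 3: E_pack = V * C_now = 335.3 * 108.93 = 36524 Wh
Step 4: range = E_pack / consumption = 36524 / 180.4 = 202.5 km

202.5 km


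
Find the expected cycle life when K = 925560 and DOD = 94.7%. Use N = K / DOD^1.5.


DOD^1.5 = 921.56
N = K / DOD^1.5 = 925560 / 921.56 = 1004

1004 cycles


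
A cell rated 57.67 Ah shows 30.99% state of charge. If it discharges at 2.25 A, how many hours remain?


Step 1: remaining = SOC/100 * C_total = 30.99/100 * 57.67 = 17.872 Ah
Step 2: t = remaining / I = 17.872 / 2.25 = 7.943 hr

7.943 hr


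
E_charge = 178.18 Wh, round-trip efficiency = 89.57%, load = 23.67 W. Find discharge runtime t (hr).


Step 1: E_discharge = eta/100 * E_charge = 89.57/100 * 178.18 = 159.6 Wh
Step 2: t = E_discharge / P = 159.6 / 23.67 = 6.743 hr

6.743 hr


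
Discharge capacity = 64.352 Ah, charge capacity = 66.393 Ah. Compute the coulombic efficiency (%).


Coulombic efficiency = 64.352/66.393 * 100% = 96.93%

96.93%


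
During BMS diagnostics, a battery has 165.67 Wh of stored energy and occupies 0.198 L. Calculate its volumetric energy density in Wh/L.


ED = E / V = 165.67 / 0.198 = 836.7 Wh/L

836.7 Wh/L


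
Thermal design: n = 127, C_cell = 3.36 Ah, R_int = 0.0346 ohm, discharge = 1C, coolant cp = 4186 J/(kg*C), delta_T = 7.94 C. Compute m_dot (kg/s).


Step 1: I = 1 * 3.36 = 3.36 A
Step 2: Q_cell = I^2 * R = 3.36^2 * 0.0346 = 0.39062 W
Step 3: Q_total = 127 * 0.39062 = 49.609 W
Step 4: m_dot = Q_total / (cp * dT) = 49.609 / (4186 * 7.94) = 0.001493 kg/s

0.001493 kg/s


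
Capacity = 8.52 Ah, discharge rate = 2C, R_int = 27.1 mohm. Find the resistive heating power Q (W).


Convert: R = 27.1 mohm = 0.0271 ohm
Step 1: I = C_rate * capacity = 2 * 8.52 = 17.04 A
Step 2: Q = I^2 * R = 17.04^2 * 0.0271 = 290.36 * 0.0271 = 7.869 W

7.869 W


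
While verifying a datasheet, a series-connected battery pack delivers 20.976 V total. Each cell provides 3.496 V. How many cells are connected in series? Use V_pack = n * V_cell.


Rearranging: n = V_pack / V_cell = 20.976 / 3.496 = 6 cells

6


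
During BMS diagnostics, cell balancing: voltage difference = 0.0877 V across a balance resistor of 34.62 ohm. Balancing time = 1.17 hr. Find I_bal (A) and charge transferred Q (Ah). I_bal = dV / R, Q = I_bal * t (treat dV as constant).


I_bal = dV / R = 0.0877 / 34.62 = 0.0025332 A
Q = I_bal * t = 0.0025332 * 1.17 = 0.002964 Ah

I=0.0025332 A, Q=0.002964 Ah


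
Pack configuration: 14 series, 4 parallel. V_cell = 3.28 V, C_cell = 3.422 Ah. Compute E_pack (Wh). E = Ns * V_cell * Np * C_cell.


E = Ns * Vcell * Np * Ccell = 14 * 3.28 * 4 * 3.422 = 628.6 Wh

628.6 Wh


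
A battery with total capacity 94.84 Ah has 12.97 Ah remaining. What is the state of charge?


SOC% = 12.97 / 94.84 * 100 = 13.68%

13.68%


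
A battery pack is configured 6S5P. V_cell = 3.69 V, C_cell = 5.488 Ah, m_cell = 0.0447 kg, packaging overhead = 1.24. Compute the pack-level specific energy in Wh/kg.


Step 1: V_pack = 6 * 3.69 = 22.14 V
Step 2: C_pack = 5 * 5.488 = 27.44 Ah
Step 3: E_pack = V_pack * C_pack = 22.14 * 27.44 = 607.52 Wh
Step 4: m_pack = 6 * 5 * 0.0447 * 1.24 = 1.6628 kg
Step 5: ED = E_pack / m_pack = 607.52 / 1.6628 = 365.4 Wh/kg

365.4 Wh/kg


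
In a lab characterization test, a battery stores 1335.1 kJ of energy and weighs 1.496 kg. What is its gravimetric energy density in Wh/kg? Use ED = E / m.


Convert: E = 1335.1 kJ = 370.86 Wh
ED = E / m = 370.86 / 1.496 = 247.9 Wh/kg

247.9 Wh/kg


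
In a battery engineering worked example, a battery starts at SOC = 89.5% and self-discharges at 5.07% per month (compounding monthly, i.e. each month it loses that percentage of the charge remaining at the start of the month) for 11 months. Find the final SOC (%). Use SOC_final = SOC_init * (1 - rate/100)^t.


Monthly retention factor = 1 - 5.07/100 = 0.9493
Over 11 months: factor^11 = 0.56421
SOC_final = 89.5 * 0.56421 = 50.50%

50.50%


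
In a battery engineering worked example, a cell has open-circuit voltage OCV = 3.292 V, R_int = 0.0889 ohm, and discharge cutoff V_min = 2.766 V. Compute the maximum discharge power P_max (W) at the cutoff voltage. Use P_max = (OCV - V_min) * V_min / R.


P_max = (OCV - V_min) * V_min / R = (3.292 - 2.766) * 2.766 / 0.0889 = 0.526 * 2.766 / 0.0889 = 16.37 W

16.37 W


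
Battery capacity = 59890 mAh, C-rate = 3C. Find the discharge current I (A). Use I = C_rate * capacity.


Convert: capacity = 59890 mAh = 59.89 Ah
At 3C: I = 3 * 59.89 Ah = 179.67 A

179.67 A


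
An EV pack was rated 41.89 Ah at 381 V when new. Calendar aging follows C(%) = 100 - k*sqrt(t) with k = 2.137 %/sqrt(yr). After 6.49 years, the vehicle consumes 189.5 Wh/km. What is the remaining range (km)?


Step 1: capacity retention = 100 - 2.137 * sqrt(6.49) = 100 - 2.137 * 2.5475 = 94.556%
Step 2: C_now = 41.89 * 94.556/100 = 39.61 Ah
Step 3: E_pack = V * C_now = 381 * 39.61 = 15091 Wh
Step 4: range = E_pack / consumption = 15091 / 189.5 = 79.64 km

79.64 km


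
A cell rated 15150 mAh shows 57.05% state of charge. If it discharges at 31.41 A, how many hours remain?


Convert: C_total = 15150 mAh = 15.15 Ah
Step 1: remaining = SOC/100 * C_total = 57.05/100 * 15.15 = 8.6431 Ah
Step 2: t = remaining / I = 8.6431 / 31.41 = 0.2752 hr

0.2752 hr


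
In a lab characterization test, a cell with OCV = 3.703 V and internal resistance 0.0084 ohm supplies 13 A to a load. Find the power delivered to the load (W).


Step 1: V_terminal = OCV - I*R = 3.703 - 13 * 0.0084 = 3.5938 V
Step 2: P_out = V_terminal * I = 3.5938 * 13 = 46.72 W

46.72 W


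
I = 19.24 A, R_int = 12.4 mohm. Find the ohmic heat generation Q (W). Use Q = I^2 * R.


Convert: R = 12.4 mohm = 0.0124 ohm
I^2 = 370.18
Q = 370.18 * 0.0124 = 4.590 W

4.590 W


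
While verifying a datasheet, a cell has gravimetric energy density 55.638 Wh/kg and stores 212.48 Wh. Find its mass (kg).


m = E / ED = 212.48 / 55.638 = 3.819 kg

3.819 kg


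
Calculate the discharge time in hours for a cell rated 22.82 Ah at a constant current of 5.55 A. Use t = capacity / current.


t = capacity / current = 22.82 / 5.55 = 4.112 hr

4.112 hr


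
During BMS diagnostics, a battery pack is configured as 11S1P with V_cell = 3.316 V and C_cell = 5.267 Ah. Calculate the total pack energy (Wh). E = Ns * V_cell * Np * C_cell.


E = Ns * Vcell * Np * Ccell = 11 * 3.316 * 1 * 5.267 = 192.1 Wh

192.1 Wh


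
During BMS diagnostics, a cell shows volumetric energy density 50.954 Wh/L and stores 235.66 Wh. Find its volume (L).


V = E / ED = 235.66 / 50.954 = 4.625 L

4.625 L


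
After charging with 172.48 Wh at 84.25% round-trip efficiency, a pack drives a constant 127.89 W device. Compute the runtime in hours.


Step 1: E_discharge = eta/100 * E_charge = 84.25/100 * 172.48 = 145.31 Wh
Step 2: t = E_discharge / P = 145.31 / 127.89 = 1.136 hr

1.136 hr


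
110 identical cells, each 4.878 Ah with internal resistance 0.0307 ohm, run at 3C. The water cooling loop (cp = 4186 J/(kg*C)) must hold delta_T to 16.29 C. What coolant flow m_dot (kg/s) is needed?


Step 1: I = 3 * 4.878 = 14.634 A
Step 2: Q_cell = I^2 * R = 14.634^2 * 0.0307 = 6.5745 W
Step 3: Q_total = 110 * 6.5745 = 723.2 W
Step 4: m_dot = Q_total / (cp * dT) = 723.2 / (4186 * 16.29) = 0.01061 kg/s

0.01061 kg/s


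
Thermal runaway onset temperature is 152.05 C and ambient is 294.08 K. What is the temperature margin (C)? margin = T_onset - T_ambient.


Convert: T_ambient = 294.08 K = 20.93 C
margin = 152.05 - 20.93 = 131.12 C

131.12 C


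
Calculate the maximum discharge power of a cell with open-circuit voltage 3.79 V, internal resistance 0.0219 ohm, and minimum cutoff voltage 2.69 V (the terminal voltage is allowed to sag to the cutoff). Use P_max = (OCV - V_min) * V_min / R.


dV = OCV - V_min = 1.1 V (so I_max = dV / R)
P_max = dV * V_min / R = 1.1 * 2.69 / 0.0219 = 135.1 W

135.1 W


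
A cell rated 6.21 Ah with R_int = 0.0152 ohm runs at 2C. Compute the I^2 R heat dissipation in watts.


Step 1: I = C_rate * capacity = 2 * 6.21 = 12.42 A
Step 2: Q = I^2 * R = 12.42^2 * 0.0152 = 154.26 * 0.0152 = 2.345 W

2.345 W


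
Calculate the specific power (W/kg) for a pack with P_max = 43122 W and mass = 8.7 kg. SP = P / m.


SP = P / m = 43122 / 8.7 = 4957 W/kg

4957 W/kg


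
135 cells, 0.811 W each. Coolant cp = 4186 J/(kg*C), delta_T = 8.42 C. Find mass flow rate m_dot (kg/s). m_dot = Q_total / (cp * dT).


Step 1: Total heat Q = 135 * 0.811 W = 109.49 W
Step 2: denom = cp * dT = 4186 * 8.42 = 35246
Step 3: m_dot = 109.49 / 35246 = 0.003106 kg/s

0.003106 kg/s


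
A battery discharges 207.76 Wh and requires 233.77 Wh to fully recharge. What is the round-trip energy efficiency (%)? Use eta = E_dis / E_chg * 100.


Round-trip efficiency = 207.76/233.77 * 100% = 88.87%

88.87%


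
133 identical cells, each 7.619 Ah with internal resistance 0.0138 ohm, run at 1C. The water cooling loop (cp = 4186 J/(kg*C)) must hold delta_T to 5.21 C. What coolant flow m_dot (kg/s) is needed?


Step 1: I = 1 * 7.619 = 7.619 A
Step 2: Q_cell = I^2 * R = 7.619^2 * 0.0138 = 0.80108 W
Step 3: Q_total = 133 * 0.80108 = 106.54 W
Step 4: m_dot = Q_total / (cp * dT) = 106.54 / (4186 * 5.21) = 0.004885 kg/s

0.004885 kg/s


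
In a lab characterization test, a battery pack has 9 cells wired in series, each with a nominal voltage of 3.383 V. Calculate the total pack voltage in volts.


Series voltages add: 9 * 3.383 V = 30.447 V

30.447 V


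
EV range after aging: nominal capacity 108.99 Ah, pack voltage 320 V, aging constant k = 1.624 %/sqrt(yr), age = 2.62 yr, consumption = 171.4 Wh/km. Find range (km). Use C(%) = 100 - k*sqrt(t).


Step 1: capacity retention = 100 - 1.624 * sqrt(2.62) = 100 - 1.624 * 1.6186 = 97.371%
Step 2: C_now = 108.99 * 97.371/100 = 106.12 Ah
Step 3: E_pack = V * C_now = 320 * 106.12 = 33958 Wh
Step 4: range = E_pack / consumption = 33958 / 171.4 = 198.1 km

198.1 km


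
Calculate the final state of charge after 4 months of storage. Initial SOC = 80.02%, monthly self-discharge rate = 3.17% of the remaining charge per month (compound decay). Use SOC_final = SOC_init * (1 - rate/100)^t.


Monthly retention factor = 1 - 3.17/100 = 0.9683
Over 4 months: factor^4 = 0.8791
SOC_final = 80.02 * 0.8791 = 70.35%

70.35%


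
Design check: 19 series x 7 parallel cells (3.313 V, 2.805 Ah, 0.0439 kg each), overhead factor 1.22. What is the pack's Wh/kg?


Step 1: V_pack = 19 * 3.313 = 62.947 V
Step 2: C_pack = 7 * 2.805 = 19.635 Ah
Step 3: E_pack = V_pack * C_pack = 62.947 * 19.635 = 1236 Wh
Step 4: m_pack = 19 * 7 * 0.0439 * 1.22 = 7.1232 kg
Step 5: ED = E_pack / m_pack = 1236 / 7.1232 = 173.5 Wh/kg

173.5 Wh/kg


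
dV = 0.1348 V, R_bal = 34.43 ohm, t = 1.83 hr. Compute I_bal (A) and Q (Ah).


First, Ohm's law: I_bal = 0.1348 V / 34.43 ohm = 0.0039152 A
Then Q = I * t = 0.0039152 A * 1.83 hr = 0.007165 Ah

I=0.0039152 A, Q=0.007165 Ah


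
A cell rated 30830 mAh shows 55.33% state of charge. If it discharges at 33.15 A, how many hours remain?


Convert: C_total = 30830 mAh = 30.83 Ah
Step 1: remaining = SOC/100 * C_total = 55.33/100 * 30.83 = 17.058 Ah
Step 2: t = remaining / I = 17.058 / 33.15 = 0.5146 hr

0.5146 hr


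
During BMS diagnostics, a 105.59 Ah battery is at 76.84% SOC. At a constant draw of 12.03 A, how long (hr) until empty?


Step 1: remaining = SOC/100 * C_total = 76.84/100 * 105.59 = 81.135 Ah
Step 2: t = remaining / I = 81.135 / 12.03 = 6.744 hr

6.744 hr


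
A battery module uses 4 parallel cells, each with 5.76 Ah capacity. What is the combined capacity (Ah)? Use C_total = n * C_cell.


Parallel capacities add: 4 * 5.76 Ah = 23.04 Ah

23.04 Ah


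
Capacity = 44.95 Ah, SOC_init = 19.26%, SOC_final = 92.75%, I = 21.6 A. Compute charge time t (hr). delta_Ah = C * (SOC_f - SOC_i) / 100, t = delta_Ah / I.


Step 1: dSOC = 92.75% - 19.26% = 73.49%
Step 2: delta_Ah = 44.95 * 73.49 / 100 = 33.034 Ah
Step 3: t = 33.034 / 21.6 = 1.529 hr

1.529 hr


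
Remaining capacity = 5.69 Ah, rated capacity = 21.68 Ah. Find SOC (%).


SOC% = 5.69 / 21.68 * 100 = 26.25%

26.25%


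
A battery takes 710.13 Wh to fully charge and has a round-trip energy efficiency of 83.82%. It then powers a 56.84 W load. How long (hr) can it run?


Step 1: E_discharge = eta/100 * E_charge = 83.82/100 * 710.13 = 595.23 Wh
Step 2: t = E_discharge / P = 595.23 / 56.84 = 10.47 hr

10.47 hr


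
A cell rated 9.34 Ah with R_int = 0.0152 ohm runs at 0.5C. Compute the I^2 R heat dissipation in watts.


Step 1: I = C_rate * capacity = 0.5 * 9.34 = 4.67 A
Step 2: Q = I^2 * R = 4.67^2 * 0.0152 = 21.809 * 0.0152 = 0.3315 W

0.3315 W


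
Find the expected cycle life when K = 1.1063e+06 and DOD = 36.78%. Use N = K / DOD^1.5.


DOD^1.5 = 223.06
N = K / DOD^1.5 = 1.1063e+06 / 223.06 = 4960

4960 cycles


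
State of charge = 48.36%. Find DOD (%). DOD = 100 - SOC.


Complement of SOC: DOD = 100% - 48.36% = 51.64%

51.64%


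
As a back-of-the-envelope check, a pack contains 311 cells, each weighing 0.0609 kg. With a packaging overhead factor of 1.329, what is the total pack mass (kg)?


Cell mass sum = 311 * 0.0609 = 18.94 kg
With overhead 1.329: m_pack = 18.94 * 1.329 = 25.17 kg

25.17 kg


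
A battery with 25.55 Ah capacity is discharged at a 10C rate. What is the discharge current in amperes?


I = C_rate * capacity = 10 * 25.55 = 255.5 A

255.5 A


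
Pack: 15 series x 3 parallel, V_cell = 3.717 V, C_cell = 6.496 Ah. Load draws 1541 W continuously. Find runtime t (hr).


Step 1: E_pack = Ns * V_cell * Np * C_cell = 15 * 3.717 * 3 * 6.496 = 1086.6 Wh
Step 2: t = E_pack / P = 1086.6 / 1541 = 0.7051 hr

0.7051 hr


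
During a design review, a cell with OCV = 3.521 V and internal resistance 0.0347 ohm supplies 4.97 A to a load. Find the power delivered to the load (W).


Step 1: V_terminal = OCV - I*R = 3.521 - 4.97 * 0.0347 = 3.3485 V
Step 2: P_out = V_terminal * I = 3.3485 * 4.97 = 16.64 W

16.64 W


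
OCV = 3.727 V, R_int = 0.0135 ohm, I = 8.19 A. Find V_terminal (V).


V = OCV - I*R = 3.727 - 8.19 * 0.0135 = 3.616 V

3.616 V


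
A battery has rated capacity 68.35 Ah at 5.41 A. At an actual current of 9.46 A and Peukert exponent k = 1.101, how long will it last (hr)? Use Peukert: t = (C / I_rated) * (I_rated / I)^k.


t_rated = C / I_rated = 68.35 / 5.41 = 12.634 hr
(I_rated/I)^k = (0.57188)^1.101 = 0.5405
t = t_rated * (I_rated/I)^k = 12.634 * 0.5405 = 6.829 hr

6.829 hr


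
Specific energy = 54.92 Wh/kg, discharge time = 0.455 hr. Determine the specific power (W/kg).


Specific power = 54.92 Wh/kg / 0.455 hr = 120.7 W/kg

120.7 W/kg


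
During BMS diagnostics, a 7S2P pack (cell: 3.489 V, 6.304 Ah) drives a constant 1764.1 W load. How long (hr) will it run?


Step 1: E_pack = Ns * V_cell * Np * C_cell = 7 * 3.489 * 2 * 6.304 = 307.93 Wh
Step 2: t = E_pack / P = 307.93 / 1764.1 = 0.1746 hr

0.1746 hr


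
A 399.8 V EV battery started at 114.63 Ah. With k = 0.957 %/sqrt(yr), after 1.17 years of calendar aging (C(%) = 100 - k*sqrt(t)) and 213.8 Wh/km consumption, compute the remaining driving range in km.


Step 1: capacity retention = 100 - 0.957 * sqrt(1.17) = 100 - 0.957 * 1.0817 = 98.965%
Step 2: C_now = 114.63 * 98.965/100 = 113.44 Ah
Step 3: E_pack = V * C_now = 399.8 * 113.44 = 45353 Wh
Step 4: range = E_pack / consumption = 45353 / 213.8 = 212.1 km

212.1 km


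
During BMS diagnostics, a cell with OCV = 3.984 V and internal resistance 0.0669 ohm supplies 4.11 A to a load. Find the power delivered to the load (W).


Step 1: V_terminal = OCV - I*R = 3.984 - 4.11 * 0.0669 = 3.709 V
Step 2: P_out = V_terminal * I = 3.709 * 4.11 = 15.24 W

15.24 W


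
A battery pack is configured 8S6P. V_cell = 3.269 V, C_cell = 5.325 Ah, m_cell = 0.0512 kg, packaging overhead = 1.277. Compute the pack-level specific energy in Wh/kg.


Step 1: V_pack = 8 * 3.269 = 26.152 V
Step 2: C_pack = 6 * 5.325 = 31.95 Ah
Step 3: E_pack = V_pack * C_pack = 26.152 * 31.95 = 835.56 Wh
Step 4: m_pack = 8 * 6 * 0.0512 * 1.277 = 3.1384 kg
Step 5: ED = E_pack / m_pack = 835.56 / 3.1384 = 266.2 Wh/kg

266.2 Wh/kg


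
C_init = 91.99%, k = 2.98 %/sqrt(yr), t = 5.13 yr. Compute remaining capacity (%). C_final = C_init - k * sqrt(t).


sqrt(t) = sqrt(5.13) = 2.265
C_final = 91.99 - 2.98 * 2.265 = 85.24%

85.24%


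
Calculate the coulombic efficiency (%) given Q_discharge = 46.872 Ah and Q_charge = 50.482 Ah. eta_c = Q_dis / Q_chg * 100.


Coulombic efficiency = 46.872/50.482 * 100% = 92.85%

92.85%


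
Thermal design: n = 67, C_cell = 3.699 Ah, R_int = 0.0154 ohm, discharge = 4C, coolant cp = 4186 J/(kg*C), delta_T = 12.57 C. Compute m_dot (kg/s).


Step 1: I = 4 * 3.699 = 14.796 A
Step 2: Q_cell = I^2 * R = 14.796^2 * 0.0154 = 3.3714 W
Step 3: Q_total = 67 * 3.3714 = 225.88 W
Step 4: m_dot = Q_total / (cp * dT) = 225.88 / (4186 * 12.57) = 0.004293 kg/s

0.004293 kg/s
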